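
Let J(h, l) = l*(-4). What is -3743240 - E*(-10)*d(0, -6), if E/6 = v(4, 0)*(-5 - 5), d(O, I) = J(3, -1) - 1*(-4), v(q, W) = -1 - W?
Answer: -3738440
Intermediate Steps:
J(h, l) = -4*l
d(O, I) = 8 (d(O, I) = -4*(-1) - 1*(-4) = 4 + 4 = 8)
E = 60 (E = 6*((-1 - 1*0)*(-5 - 5)) = 6*((-1 + 0)*(-10)) = 6*(-1*(-10)) = 6*10 = 60)
-3743240 - E*(-10)*d(0, -6) = -3743240 - 60*(-10)*8 = -3743240 - (-600)*8 = -3743240 - 1*(-4800) = -3743240 + 4800 = -3738440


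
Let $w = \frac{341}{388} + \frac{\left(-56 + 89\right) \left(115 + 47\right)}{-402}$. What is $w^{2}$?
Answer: $\frac{104239225321}{675792016} \approx 154.25$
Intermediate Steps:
$w = - \frac{322861}{25996}$ ($w = 341 \cdot \frac{1}{388} + 33 \cdot 162 \left(- \frac{1}{402}\right) = \frac{341}{388} + 5346 \left(- \frac{1}{402}\right) = \frac{341}{388} - \frac{891}{67} = - \frac{322861}{25996} \approx -12.42$)
$w^{2} = \left(- \frac{322861}{25996}\right)^{2} = \frac{104239225321}{675792016}$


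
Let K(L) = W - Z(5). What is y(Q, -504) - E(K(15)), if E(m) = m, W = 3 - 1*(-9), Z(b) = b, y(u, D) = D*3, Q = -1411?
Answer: -1519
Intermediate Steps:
y(u, D) = 3*D
W = 12 (W = 3 + 9 = 12)
K(L) = 7 (K(L) = 12 - 1*5 = 12 - 5 = 7)
y(Q, -504) - E(K(15)) = 3*(-504) - 1*7 = -1512 - 7 = -1519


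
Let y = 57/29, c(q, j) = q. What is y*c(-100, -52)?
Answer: -5700/29 ≈ -196.55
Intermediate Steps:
y = 57/29 (y = 57*(1/29) = 57/29 ≈ 1.9655)
y*c(-100, -52) = (57/29)*(-100) = -5700/29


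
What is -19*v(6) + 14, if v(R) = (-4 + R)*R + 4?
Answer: -290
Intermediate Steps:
v(R) = 4 + R*(-4 + R) (v(R) = R*(-4 + R) + 4 = 4 + R*(-4 + R))
-19*v(6) + 14 = -19*(4 + 6**2 - 4*6) + 14 = -19*(4 + 36 - 24) + 14 = -19*16 + 14 = -304 + 14 = -290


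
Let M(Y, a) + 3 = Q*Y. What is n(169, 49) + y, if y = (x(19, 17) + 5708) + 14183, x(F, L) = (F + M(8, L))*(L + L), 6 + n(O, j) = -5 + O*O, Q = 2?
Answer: 49529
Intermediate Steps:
M(Y, a) = -3 + 2*Y
n(O, j) = -11 + O² (n(O, j) = -6 + (-5 + O*O) = -6 + (-5 + O²) = -11 + O²)
x(F, L) = 2*L*(13 + F) (x(F, L) = (F + (-3 + 2*8))*(L + L) = (F + (-3 + 16))*(2*L) = (F + 13)*(2*L) = (13 + F)*(2*L) = 2*L*(13 + F))
y = 20979 (y = (2*17*(13 + 19) + 5708) + 14183 = (2*17*32 + 5708) + 14183 = (1088 + 5708) + 14183 = 6796 + 14183 = 20979)
n(169, 49) + y = (-11 + 169²) + 20979 = (-11 + 28561) + 20979 = 28550 + 20979 = 49529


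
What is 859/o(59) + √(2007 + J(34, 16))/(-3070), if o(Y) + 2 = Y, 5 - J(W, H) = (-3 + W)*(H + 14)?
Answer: 859/57 - √1082/3070 ≈ 15.059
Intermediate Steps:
J(W, H) = 5 - (-3 + W)*(14 + H) (J(W, H) = 5 - (-3 + W)*(H + 14) = 5 - (-3 + W)*(14 + H))
o(Y) = -2 + Y
859/o(59) + √(2007 + J(34, 16))/(-3070) = 859/(-2 + 59) + √(2007 + (47 - 14*34 + 3*16 - 1*16*34))/(-3070) = 859/57 + √(2007 + (47 - 476 + 48 - 544))*(-1/3070) = 859*(1/57) + √(2007 - 925)*(-1/3070) = 859/57 + √1082*(-1/3070) = 859/57 - √1082/3070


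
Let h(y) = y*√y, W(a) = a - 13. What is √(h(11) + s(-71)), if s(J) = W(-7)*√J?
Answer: √(11*√11 - 20*I*√71) ≈ 10.22 - 8.2445*I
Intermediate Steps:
W(a) = -13 + a
h(y) = y^(3/2)
s(J) = -20*√J (s(J) = (-13 - 7)*√J = -20*√J)
√(h(11) + s(-71)) = √(11^(3/2) - 20*I*√71) = √(11*√11 - 20*I*√71)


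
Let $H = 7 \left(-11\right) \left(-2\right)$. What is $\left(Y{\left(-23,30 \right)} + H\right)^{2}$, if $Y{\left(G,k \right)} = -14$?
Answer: $19600$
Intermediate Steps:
$H = 154$ ($H = \left(-77\right) \left(-2\right) = 154$)
$\left(Y{\left(-23,30 \right)} + H\right)^{2} = \left(-14 + 154\right)^{2} = 140^{2} = 19600$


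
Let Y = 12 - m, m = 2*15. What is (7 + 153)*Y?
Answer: -2880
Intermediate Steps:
m = 30
Y = -18 (Y = 12 - 1*30 = 12 - 30 = -18)
(7 + 153)*Y = (7 + 153)*(-18) = 160*(-18) = -2880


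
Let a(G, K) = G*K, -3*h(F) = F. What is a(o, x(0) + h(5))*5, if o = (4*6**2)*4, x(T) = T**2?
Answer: -4800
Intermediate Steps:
h(F) = -F/3
o = 576 (o = (4*36)*4 = 144*4 = 576)
a(o, x(0) + h(5))*5 = (576*(0**2 - 1/3*5))*5 = (576*(0 - 5/3))*5 = (576*(-5/3))*5 = -960*5 = -4800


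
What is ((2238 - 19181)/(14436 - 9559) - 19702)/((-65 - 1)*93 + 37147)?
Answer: -96103597/151230893 ≈ -0.63548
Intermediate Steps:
((2238 - 19181)/(14436 - 9559) - 19702)/((-65 - 1)*93 + 37147) = (-16943/4877 - 19702)/(-66*93 + 37147) = (-16943*1/4877 - 19702)/(-6138 + 37147) = (-16943/4877 - 19702)/31009 = -96103597/4877*1/31009 = -96103597/151230893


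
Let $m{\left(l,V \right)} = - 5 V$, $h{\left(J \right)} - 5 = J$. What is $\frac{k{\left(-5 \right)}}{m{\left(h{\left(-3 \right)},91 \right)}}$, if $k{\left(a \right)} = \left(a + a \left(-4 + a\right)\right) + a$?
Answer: $- \frac{1}{13} \approx -0.076923$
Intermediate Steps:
$h{\left(J \right)} = 5 + J$
$k{\left(a \right)} = 2 a + a \left(-4 + a\right)$
$\frac{k{\left(-5 \right)}}{m{\left(h{\left(-3 \right)},91 \right)}} = \frac{\left(-5\right) \left(-2 - 5\right)}{\left(-5\right) 91} = \frac{\left(-5\right) \left(-7\right)}{-455} = 35 \left(- \frac{1}{455}\right) = - \frac{1}{13}$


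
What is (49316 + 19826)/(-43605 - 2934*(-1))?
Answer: -69142/40671 ≈ -1.7000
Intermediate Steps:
(49316 + 19826)/(-43605 - 2934*(-1)) = 69142/(-43605 + 2934) = 69142/(-40671) = 69142*(-1/40671) = -69142/40671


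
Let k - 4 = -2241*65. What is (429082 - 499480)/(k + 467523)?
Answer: -35199/160931 ≈ -0.21872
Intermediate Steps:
k = -145661 (k = 4 - 2241*65 = 4 - 1*145665 = 4 - 145665 = -145661)
(429082 - 499480)/(k + 467523) = (429082 - 499480)/(-145661 + 467523) = -70398/321862 = -70398*1/321862 = -35199/160931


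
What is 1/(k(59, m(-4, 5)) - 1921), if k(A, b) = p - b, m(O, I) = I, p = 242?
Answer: -1/1684 ≈ -0.00059382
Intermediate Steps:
k(A, b) = 242 - b
1/(k(59, m(-4, 5)) - 1921) = 1/((242 - 1*5) - 1921) = 1/((242 - 5) - 1921) = 1/(237 - 1921) = 1/(-1684) = -1/1684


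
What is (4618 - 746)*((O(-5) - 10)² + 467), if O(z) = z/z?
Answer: 2121856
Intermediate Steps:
O(z) = 1
(4618 - 746)*((O(-5) - 10)² + 467) = (4618 - 746)*((1 - 10)² + 467) = 3872*((-9)² + 467) = 3872*(81 + 467) = 3872*548 = 2121856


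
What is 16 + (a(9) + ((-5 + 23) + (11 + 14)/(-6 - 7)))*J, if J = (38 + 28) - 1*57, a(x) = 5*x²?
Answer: 49474/13 ≈ 3805.7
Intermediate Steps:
J = 9 (J = 66 - 57 = 9)
16 + (a(9) + ((-5 + 23) + (11 + 14)/(-6 - 7)))*J = 16 + (5*9² + ((-5 + 23) + (11 + 14)/(-6 - 7)))*9 = 16 + (5*81 + (18 + 25/(-13)))*9 = 16 + (405 + (18 + 25*(-1/13)))*9 = 16 + (405 + (18 - 25/13))*9 = 16 + (405 + 209/13)*9 = 16 + (5474/13)*9 = 16 + 49266/13 = 49474/13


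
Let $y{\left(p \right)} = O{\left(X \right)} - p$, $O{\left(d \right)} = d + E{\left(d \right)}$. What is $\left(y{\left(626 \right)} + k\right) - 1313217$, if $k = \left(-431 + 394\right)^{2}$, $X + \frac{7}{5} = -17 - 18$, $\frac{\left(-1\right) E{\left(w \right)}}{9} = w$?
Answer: $- \frac{6560914}{5} \approx -1.3122 \cdot 10^{6}$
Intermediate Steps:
$E{\left(w \right)} = - 9 w$
$X = - \frac{182}{5}$ ($X = - \frac{7}{5} - 35 = - \frac{182}{5} \approx -36.4$)
$O{\left(d \right)} = - 8 d$ ($O{\left(d \right)} = d - 9 d = - 8 d$)
$y{\left(p \right)} = \frac{1456}{5} - p$ ($y{\left(p \right)} = \left(-8\right) \left(- \frac{182}{5}\right) - p = \frac{1456}{5} - p$)
$k = 1369$ ($k = \left(-37\right)^{2} = 1369$)
$\left(y{\left(626 \right)} + k\right) - 1313217 = \left(\left(\frac{1456}{5} - 626\right) + 1369\right) - 1313217 = \left(- \frac{1674}{5} + 1369\right) - 1313217 = \frac{5171}{5} - 1313217 = - \frac{6560914}{5}$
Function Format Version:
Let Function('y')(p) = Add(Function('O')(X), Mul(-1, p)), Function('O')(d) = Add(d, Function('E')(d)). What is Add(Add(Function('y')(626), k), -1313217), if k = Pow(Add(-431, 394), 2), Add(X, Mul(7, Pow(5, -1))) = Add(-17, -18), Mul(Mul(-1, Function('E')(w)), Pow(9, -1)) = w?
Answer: Rational(-6560914, 5) ≈ -1.3122e+6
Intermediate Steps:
Function('E')(w) = Mul(-9, w)
X = Rational(-182, 5) (X = Add(Rational(-7, 5), Add(-17, -18)) = Add(Rational(-7, 5), -35) = Rational(-182, 5) ≈ -36.400)
Function('O')(d) = Mul(-8, d) (Function('O')(d) = Add(d, Mul(-9, d)) = Mul(-8, d))
Function('y')(p) = Add(Rational(1456, 5), Mul(-1, p)) (Function('y')(p) = Add(Mul(-8, Rational(-182, 5)), Mul(-1, p)) = Add(Rational(1456, 5), Mul(-1, p)))
k = 1369 (k = Pow(-37, 2) = 1369)
Add(Add(Function('y')(626), k), -1313217) = Add(Add(Add(Rational(1456, 5), Mul(-1, 626)), 1369), -1313217) = Add(Add(Add(Rational(1456, 5), -626), 1369), -1313217) = Add(Add(Rational(-1674, 5), 1369), -1313217) = Add(Rational(5171, 5), -1313217) = Rational(-6560914, 5)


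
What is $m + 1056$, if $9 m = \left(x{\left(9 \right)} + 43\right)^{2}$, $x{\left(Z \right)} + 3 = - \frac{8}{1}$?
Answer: $\frac{10528}{9} \approx 1169.8$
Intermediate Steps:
$x{\left(Z \right)} = -11$ ($x{\left(Z \right)} = -3 - \frac{8}{1} = -3 - 8 = -11$)
$m = \frac{1024}{9}$ ($m = \frac{\left(-11 + 43\right)^{2}}{9} = \frac{32^{2}}{9} = \frac{1}{9} \cdot 1024 = \frac{1024}{9} \approx 113.78$)
$m + 1056 = \frac{1024}{9} + 1056 = \frac{10528}{9}$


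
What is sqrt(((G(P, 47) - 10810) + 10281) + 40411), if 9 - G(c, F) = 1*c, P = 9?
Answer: 17*sqrt(138) ≈ 199.70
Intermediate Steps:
G(c, F) = 9 - c
sqrt(((G(P, 47) - 10810) + 10281) + 40411) = sqrt((((9 - 1*9) - 10810) + 10281) + 40411) = sqrt((((9 - 9) - 10810) + 10281) + 40411) = sqrt(((0 - 10810) + 10281) + 40411) = sqrt((-10810 + 10281) + 40411) = sqrt(-529 + 40411) = sqrt(39882) = 17*sqrt(138)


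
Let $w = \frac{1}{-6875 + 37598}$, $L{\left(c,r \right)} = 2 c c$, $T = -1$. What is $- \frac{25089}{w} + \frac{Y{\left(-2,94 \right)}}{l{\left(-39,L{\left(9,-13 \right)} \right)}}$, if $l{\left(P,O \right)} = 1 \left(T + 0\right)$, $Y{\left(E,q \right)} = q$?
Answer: $-770809441$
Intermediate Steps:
$L{\left(c,r \right)} = 2 c^{2}$
$l{\left(P,O \right)} = -1$ ($l{\left(P,O \right)} = 1 \left(-1 + 0\right) = 1 \left(-1\right) = -1$)
$w = \frac{1}{30723} \approx 3.2549 \cdot 10^{-5}$
$- \frac{25089}{w} + \frac{Y{\left(-2,94 \right)}}{l{\left(-39,L{\left(9,-13 \right)} \right)}} = - 25089 \frac{1}{\frac{1}{30723}} + \frac{94}{-1} = \left(-25089\right) 30723 + 94 \left(-1\right) = -770809347 - 94 = -770809441$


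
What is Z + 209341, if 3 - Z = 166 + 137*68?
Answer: 199862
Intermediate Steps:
Z = -9479 (Z = 3 - (166 + 137*68) = 3 - (166 + 9316) = 3 - 1*9482 = 3 - 9482 = -9479)
Z + 209341 = -9479 + 209341 = 199862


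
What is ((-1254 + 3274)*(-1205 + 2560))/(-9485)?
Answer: -2020/7 ≈ -288.57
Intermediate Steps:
((-1254 + 3274)*(-1205 + 2560))/(-9485) = (2020*1355)*(-1/9485) = 2737100*(-1/9485) = -2020/7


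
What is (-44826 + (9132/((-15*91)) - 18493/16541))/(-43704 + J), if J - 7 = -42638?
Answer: 1554959397/2994334525 ≈ 0.51930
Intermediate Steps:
J = -42631 (J = 7 - 42638 = -42631)
(-44826 + (9132/((-15*91)) - 18493/16541))/(-43704 + J) = (-44826 + (9132/((-15*91)) - 18493/16541))/(-43704 - 42631) = (-44826 + (9132/((-3*5*91)) - 18493*1/16541))/(-86335) = (-44826 + (9132/((-15*91)) - 18493/16541))*(-1/86335) = (-44826 + (9132/(-1365) - 18493/16541))*(-1/86335) = (-44826 + (9132*(-1/1365) - 18493/16541))*(-1/86335) = (-44826 + (-3044/455 - 18493/16541))*(-1/86335) = (-44826 - 8395017/1075165)*(-1/86335) = -48203741307/1075165*(-1/86335) = 1554959397/2994334525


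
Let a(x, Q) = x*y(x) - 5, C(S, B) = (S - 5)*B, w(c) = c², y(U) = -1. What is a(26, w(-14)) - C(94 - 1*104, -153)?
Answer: -2326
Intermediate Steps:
C(S, B) = B*(-5 + S) (C(S, B) = (-5 + S)*B = B*(-5 + S))
a(x, Q) = -5 - x (a(x, Q) = x*(-1) - 5 = -x - 5 = -5 - x)
a(26, w(-14)) - C(94 - 1*104, -153) = (-5 - 1*26) - (-153)*(-5 + (94 - 1*104)) = (-5 - 26) - (-153)*(-5 + (94 - 104)) = -31 - (-153)*(-5 - 10) = -31 - (-153)*(-15) = -31 - 1*2295 = -31 - 2295 = -2326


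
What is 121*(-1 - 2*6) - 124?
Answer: -1697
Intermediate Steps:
121*(-1 - 2*6) - 124 = 121*(-1 - 12) - 124 = 121*(-13) - 124 = -1573 - 124 = -1697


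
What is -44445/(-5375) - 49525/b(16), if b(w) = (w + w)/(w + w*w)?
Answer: -905051597/2150 ≈ -4.2095e+5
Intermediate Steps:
b(w) = 2*w/(w + w**2) (b(w) = (2*w)/(w + w**2) = 2*w/(w + w**2))
-44445/(-5375) - 49525/b(16) = -44445/(-5375) - 49525/(2/(1 + 16)) = -44445*(-1/5375) - 49525/(2/17) = 8889/1075 - 49525/(2*(1/17)) = 8889/1075 - 49525/2/17 = 8889/1075 - 49525*17/2 = 8889/1075 - 841925/2 = -905051597/2150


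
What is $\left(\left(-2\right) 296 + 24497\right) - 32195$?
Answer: $-8290$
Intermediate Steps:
$\left(\left(-2\right) 296 + 24497\right) - 32195 = \left(-592 + 24497\right) - 32195 = 23905 - 32195 = -8290$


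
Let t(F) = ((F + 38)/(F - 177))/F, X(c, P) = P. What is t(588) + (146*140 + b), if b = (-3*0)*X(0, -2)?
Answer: 2469847273/120834 ≈ 20440.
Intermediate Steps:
t(F) = (38 + F)/(F*(-177 + F)) (t(F) = ((38 + F)/(-177 + F))/F = (38 + F)/(F*(-177 + F)))
b = 0 (b = -3*0*(-2) = 0*(-2) = 0)
t(588) + (146*140 + b) = (38 + 588)/(588*(-177 + 588)) + (146*140 + 0) = (1/588)*626/411 + (20440 + 0) = (1/588)*(1/411)*626 + 20440 = 313/120834 + 20440 = 2469847273/120834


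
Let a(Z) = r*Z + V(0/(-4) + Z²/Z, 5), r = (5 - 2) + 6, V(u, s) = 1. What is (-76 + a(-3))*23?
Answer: -2346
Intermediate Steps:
r = 9 (r = 3 + 6 = 9)
a(Z) = 1 + 9*Z (a(Z) = 9*Z + 1 = 1 + 9*Z)
(-76 + a(-3))*23 = (-76 + (1 + 9*(-3)))*23 = (-76 + (1 - 27))*23 = (-76 - 26)*23 = -102*23 = -2346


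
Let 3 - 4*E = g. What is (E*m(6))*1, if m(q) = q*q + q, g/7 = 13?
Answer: -924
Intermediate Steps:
g = 91 (g = 7*13 = 91)
m(q) = q + q² (m(q) = q² + q = q + q²)
E = -22 (E = ¾ - ¼*91 = ¾ - 91/4 = -22)
(E*m(6))*1 = -132*(1 + 6)*1 = -132*7*1 = -22*42*1 = -924*1 = -924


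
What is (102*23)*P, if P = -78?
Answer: -182988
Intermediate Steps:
(102*23)*P = (102*23)*(-78) = 2346*(-78) = -182988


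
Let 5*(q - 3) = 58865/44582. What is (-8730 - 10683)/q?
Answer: -865470366/145519 ≈ -5947.5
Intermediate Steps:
q = 145519/44582 (q = 3 + (58865/44582)/5 = 3 + (58865*(1/44582))/5 = 3 + (⅕)*(58865/44582) = 3 + 11773/44582 = 145519/44582 ≈ 3.2641)
(-8730 - 10683)/q = (-8730 - 10683)/(145519/44582) = -19413*44582/145519 = -865470366/145519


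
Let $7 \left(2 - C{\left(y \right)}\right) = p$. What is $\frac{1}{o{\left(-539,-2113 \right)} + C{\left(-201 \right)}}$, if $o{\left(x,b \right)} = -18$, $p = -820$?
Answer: $\frac{7}{708} \approx 0.009887$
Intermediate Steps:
$C{\left(y \right)} = \frac{834}{7}$ ($C{\left(y \right)} = 2 - - \frac{820}{7} = 2 + \frac{820}{7} = \frac{834}{7}$)
$\frac{1}{o{\left(-539,-2113 \right)} + C{\left(-201 \right)}} = \frac{1}{-18 + \frac{834}{7}} = \frac{1}{\frac{708}{7}} = \frac{7}{708}$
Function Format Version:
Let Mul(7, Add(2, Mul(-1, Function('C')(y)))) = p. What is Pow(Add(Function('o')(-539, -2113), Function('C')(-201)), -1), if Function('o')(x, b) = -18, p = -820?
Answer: Rational(7, 708) ≈ 0.0098870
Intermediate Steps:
Function('C')(y) = Rational(834, 7) (Function('C')(y) = Add(2, Mul(Rational(-1, 7), -820)) = Add(2, Rational(820, 7)) = Rational(834, 7))
Pow(Add(Function('o')(-539, -2113), Function('C')(-201)), -1) = Pow(Add(-18, Rational(834, 7)), -1) = Pow(Rational(708, 7), -1) = Rational(7, 708)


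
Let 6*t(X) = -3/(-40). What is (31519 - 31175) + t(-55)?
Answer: 27521/80 ≈ 344.01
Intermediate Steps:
t(X) = 1/80 (t(X) = (-3/(-40))/6 = (-3*(-1/40))/6 = (⅙)*(3/40) = 1/80)
(31519 - 31175) + t(-55) = (31519 - 31175) + 1/80 = 344 + 1/80 = 27521/80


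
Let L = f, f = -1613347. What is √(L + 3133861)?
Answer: 3*√168946 ≈ 1233.1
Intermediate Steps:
L = -1613347
√(L + 3133861) = √(-1613347 + 3133861) = √1520514 = 3*√168946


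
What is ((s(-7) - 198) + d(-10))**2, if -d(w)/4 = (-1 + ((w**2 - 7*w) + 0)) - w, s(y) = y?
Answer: 848241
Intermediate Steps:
d(w) = 4 - 4*w**2 + 32*w (d(w) = -4*((-1 + ((w**2 - 7*w) + 0)) - w) = -4*((-1 + (w**2 - 7*w)) - w) = -4*((-1 + w**2 - 7*w) - w) = -4*(-1 + w**2 - 8*w) = 4 - 4*w**2 + 32*w)
((s(-7) - 198) + d(-10))**2 = ((-7 - 198) + (4 - 4*(-10)**2 + 32*(-10)))**2 = (-205 + (4 - 4*100 - 320))**2 = (-205 + (4 - 400 - 320))**2 = (-205 - 716)**2 = (-921)**2 = 848241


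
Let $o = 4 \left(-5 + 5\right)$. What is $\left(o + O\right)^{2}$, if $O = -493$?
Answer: $243049$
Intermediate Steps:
$o = 0$ ($o = 4 \cdot 0 = 0$)
$\left(o + O\right)^{2} = \left(0 - 493\right)^{2} = \left(-493\right)^{2} = 243049$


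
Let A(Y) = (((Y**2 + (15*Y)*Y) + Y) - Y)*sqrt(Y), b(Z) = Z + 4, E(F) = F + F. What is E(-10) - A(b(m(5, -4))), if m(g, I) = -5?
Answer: -20 - 16*I ≈ -20.0 - 16.0*I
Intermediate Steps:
E(F) = 2*F
b(Z) = 4 + Z
A(Y) = 16*Y**(5/2) (A(Y) = (((Y**2 + 15*Y**2) + Y) - Y)*sqrt(Y) = ((16*Y**2 + Y) - Y)*sqrt(Y) = ((Y + 16*Y**2) - Y)*sqrt(Y) = (16*Y**2)*sqrt(Y) = 16*Y**(5/2))
E(-10) - A(b(m(5, -4))) = 2*(-10) - 16*(4 - 5)**(5/2) = -20 - 16*(-1)**(5/2) = -20 - 16*I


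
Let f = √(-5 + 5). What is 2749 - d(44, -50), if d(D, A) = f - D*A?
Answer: 549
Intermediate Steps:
f = 0 (f = √0 = 0)
d(D, A) = -A*D (d(D, A) = 0 - D*A = 0 - A*D = -A*D)
2749 - d(44, -50) = 2749 - (-1)*(-50)*44 = 2749 - 1*2200 = 2749 - 2200 = 549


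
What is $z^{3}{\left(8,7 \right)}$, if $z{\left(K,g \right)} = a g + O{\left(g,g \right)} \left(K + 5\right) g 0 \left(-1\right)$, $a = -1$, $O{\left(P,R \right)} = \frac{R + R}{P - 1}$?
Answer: $-343$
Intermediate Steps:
$O{\left(P,R \right)} = \frac{2 R}{-1 + P}$
$z{\left(K,g \right)} = - g$ ($z{\left(K,g \right)} = - g + \frac{2 g}{-1 + g} \left(K + 5\right) g 0 \left(-1\right) = - g + \frac{2 g}{-1 + g} \left(5 + K\right) g 0 \left(-1\right) = - g + \frac{2 g \left(5 + K\right)}{-1 + g} g 0 \left(-1\right) = - g + \frac{2 g^{2} \left(5 + K\right)}{-1 + g} 0 \left(-1\right) = - g + 0 \left(-1\right) = - g + 0 = - g$)
$z^{3}{\left(8,7 \right)} = \left(\left(-1\right) 7\right)^{3} = \left(-7\right)^{3} = -343$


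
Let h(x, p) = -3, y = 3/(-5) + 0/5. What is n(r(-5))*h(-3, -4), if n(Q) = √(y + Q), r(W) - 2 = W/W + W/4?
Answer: -3*√115/10 ≈ -3.2171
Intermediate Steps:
y = -⅗ (y = 3*(-⅕) + 0*(⅕) = -⅗ + 0 = -⅗ ≈ -0.60000)
r(W) = 3 + W/4 (r(W) = 2 + (W/W + W/4) = 2 + (1 + W*(¼)) = 2 + (1 + W/4) = 3 + W/4)
n(Q) = √(-⅗ + Q)
n(r(-5))*h(-3, -4) = (√(-15 + 25*(3 + (¼)*(-5)))/5)*(-3) = (√(-15 + 25*(3 - 5/4))/5)*(-3) = (√(-15 + 25*(7/4))/5)*(-3) = (√(-15 + 175/4)/5)*(-3) = (√(115/4)/5)*(-3) = ((√115/2)/5)*(-3) = (√115/10)*(-3) = -3*√115/10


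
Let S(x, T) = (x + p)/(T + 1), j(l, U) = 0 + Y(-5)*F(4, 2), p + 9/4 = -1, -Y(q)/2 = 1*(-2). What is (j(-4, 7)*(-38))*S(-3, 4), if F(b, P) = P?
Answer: 380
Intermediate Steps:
Y(q) = 4 (Y(q) = -2*(-2) = 4)
p = -13/4 (p = -9/4 - 1 = -13/4 ≈ -3.2500)
j(l, U) = 8 (j(l, U) = 0 + 4*2 = 0 + 8 = 8)
S(x, T) = (-13/4 + x)/(1 + T) (S(x, T) = (x - 13/4)/(T + 1) = (-13/4 + x)/(1 + T))
(j(-4, 7)*(-38))*S(-3, 4) = (8*(-38))*((-13/4 - 3)/(1 + 4)) = -304*(-25)/(5*4) = -304*(-5/4) = 380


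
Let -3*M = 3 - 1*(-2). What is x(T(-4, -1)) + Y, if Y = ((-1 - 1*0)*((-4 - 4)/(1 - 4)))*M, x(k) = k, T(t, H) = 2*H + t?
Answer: -14/9 ≈ -1.5556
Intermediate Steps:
T(t, H) = t + 2*H
M = -5/3 (M = -(3 - 1*(-2))/3 = -(3 + 2)/3 = -1/3*5 = -5/3 ≈ -1.6667)
Y = 40/9 (Y = ((-1 - 1*0)*((-4 - 4)/(1 - 4)))*(-5/3) = ((-1 + 0)*(-8/(-3)))*(-5/3) = -(-8)*(-1)/3*(-5/3) = -1*8/3*(-5/3) = -8/3*(-5/3) = 40/9 ≈ 4.4444)
x(T(-4, -1)) + Y = (-4 + 2*(-1)) + 40/9 = (-4 - 2) + 40/9 = -6 + 40/9 = -14/9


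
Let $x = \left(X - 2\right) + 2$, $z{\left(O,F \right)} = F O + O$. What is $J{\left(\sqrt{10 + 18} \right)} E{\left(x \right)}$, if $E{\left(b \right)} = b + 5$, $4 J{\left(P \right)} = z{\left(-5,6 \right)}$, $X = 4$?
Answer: $- \frac{315}{4} \approx -78.75$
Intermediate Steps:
$z{\left(O,F \right)} = O + F O$
$x = 4$ ($x = \left(4 - 2\right) + 2 = 2 + 2 = 4$)
$J{\left(P \right)} = - \frac{35}{4}$ ($J{\left(P \right)} = \frac{\left(-5\right) \left(1 + 6\right)}{4} = \frac{\left(-5\right) 7}{4} = \frac{1}{4} \left(-35\right) = - \frac{35}{4}$)
$E{\left(b \right)} = 5 + b$
$J{\left(\sqrt{10 + 18} \right)} E{\left(x \right)} = - \frac{35 \left(5 + 4\right)}{4} = \left(- \frac{35}{4}\right) 9 = - \frac{315}{4}$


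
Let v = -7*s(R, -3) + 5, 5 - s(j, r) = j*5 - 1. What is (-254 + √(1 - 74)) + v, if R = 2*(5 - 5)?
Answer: -291 + I*√73 ≈ -291.0 + 8.544*I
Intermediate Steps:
R = 0 (R = 2*0 = 0)
s(j, r) = 6 - 5*j (s(j, r) = 5 - (j*5 - 1) = 5 - (5*j - 1) = 5 - (-1 + 5*j) = 5 + (1 - 5*j) = 6 - 5*j)
v = -37 (v = -7*(6 - 5*0) + 5 = -7*(6 + 0) + 5 = -7*6 + 5 = -42 + 5 = -37)
(-254 + √(1 - 74)) + v = (-254 + √(1 - 74)) - 37 = (-254 + √(-73)) - 37 = (-254 + I*√73) - 37 = -291 + I*√73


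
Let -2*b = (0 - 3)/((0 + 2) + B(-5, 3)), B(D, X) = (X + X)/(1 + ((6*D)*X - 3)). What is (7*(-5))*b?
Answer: -2415/89 ≈ -27.135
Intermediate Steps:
B(D, X) = 2*X/(-2 + 6*D*X) (B(D, X) = (2*X)/(1 + (6*D*X - 3)) = (2*X)/(1 + (-3 + 6*D*X)) = (2*X)/(-2 + 6*D*X) = 2*X/(-2 + 6*D*X))
b = 69/89 (b = -(0 - 3)/(2*((0 + 2) + 3/(-1 + 3*(-5)*3))) = -(-3)/(2*(2 + 3/(-1 - 45))) = -(-3)/(2*(2 + 3/(-46))) = -(-3)/(2*(2 + 3*(-1/46))) = -(-3)/(2*(2 - 3/46)) = -(-3)/(2*89/46) = -(-3)*46/(2*89) = -½*(-138/89) = 69/89 ≈ 0.77528)
(7*(-5))*b = (7*(-5))*(69/89) = -35*69/89 = -2415/89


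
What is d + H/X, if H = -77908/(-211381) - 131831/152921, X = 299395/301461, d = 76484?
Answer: 20005235478789956461/261562751107835 ≈ 76484.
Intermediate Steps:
X = 299395/301461 (X = 299395*(1/301461) = 299395/301461 ≈ 0.99315)
H = -431156739/873637673 (H = -77908*(-1/211381) - 131831*1/152921 = 77908/211381 - 3563/4133 = -431156739/873637673 ≈ -0.49352)
d + H/X = 76484 - 431156739/(873637673*299395/301461) = 76484 - 431156739/873637673*301461/299395 = 76484 - 129976941695679/261562751107835 = 20005235478789956461/261562751107835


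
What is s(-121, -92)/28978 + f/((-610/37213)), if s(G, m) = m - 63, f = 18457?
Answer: -4975814874012/4419145 ≈ -1.1260e+6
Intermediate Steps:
s(G, m) = -63 + m
s(-121, -92)/28978 + f/((-610/37213)) = (-63 - 92)/28978 + 18457/((-610/37213)) = -155*1/28978 + 18457/((-610*1/37213)) = -155/28978 + 18457/(-610/37213) = -155/28978 + 18457*(-37213/610) = -155/28978 - 686840341/610 = -4975814874012/4419145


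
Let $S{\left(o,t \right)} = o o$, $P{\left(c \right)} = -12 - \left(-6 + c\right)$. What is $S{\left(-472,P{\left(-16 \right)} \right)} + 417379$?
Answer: $640163$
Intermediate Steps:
$P{\left(c \right)} = -6 - c$
$S{\left(o,t \right)} = o^{2}$
$S{\left(-472,P{\left(-16 \right)} \right)} + 417379 = \left(-472\right)^{2} + 417379 = 222784 + 417379 = 640163$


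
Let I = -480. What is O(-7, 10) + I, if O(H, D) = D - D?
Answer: -480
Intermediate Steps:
O(H, D) = 0
O(-7, 10) + I = 0 - 480 = -480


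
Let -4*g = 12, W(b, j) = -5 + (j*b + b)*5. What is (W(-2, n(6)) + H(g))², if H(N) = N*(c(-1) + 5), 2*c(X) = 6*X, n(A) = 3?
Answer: 2601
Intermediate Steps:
c(X) = 3*X (c(X) = (6*X)/2 = 3*X)
W(b, j) = -5 + 5*b + 5*b*j (W(b, j) = -5 + (b*j + b)*5 = -5 + (b + b*j)*5 = -5 + (5*b + 5*b*j) = -5 + 5*b + 5*b*j)
g = -3 (g = -¼*12 = -3)
H(N) = 2*N (H(N) = N*(3*(-1) + 5) = N*(-3 + 5) = N*2 = 2*N)
(W(-2, n(6)) + H(g))² = ((-5 + 5*(-2) + 5*(-2)*3) + 2*(-3))² = ((-5 - 10 - 30) - 6)² = (-45 - 6)² = (-51)² = 2601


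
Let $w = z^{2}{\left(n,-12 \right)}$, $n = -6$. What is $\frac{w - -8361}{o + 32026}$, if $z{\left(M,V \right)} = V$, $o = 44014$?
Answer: $\frac{1701}{15208} \approx 0.11185$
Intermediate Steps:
$w = 144$ ($w = \left(-12\right)^{2} = 144$)
$\frac{w - -8361}{o + 32026} = \frac{144 - -8361}{44014 + 32026} = \frac{144 + 8361}{76040} = 8505 \cdot \frac{1}{76040} = \frac{1701}{15208}$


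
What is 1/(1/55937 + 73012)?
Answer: 55937/4084072245 ≈ 1.3696e-5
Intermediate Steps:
1/(1/55937 + 73012) = 1/(4084072245/55937) = 55937/4084072245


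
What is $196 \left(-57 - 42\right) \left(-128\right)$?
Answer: $2483712$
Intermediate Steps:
$196 \left(-57 - 42\right) \left(-128\right) = 196 \left(-99\right) \left(-128\right) = \left(-19404\right) \left(-128\right) = 2483712$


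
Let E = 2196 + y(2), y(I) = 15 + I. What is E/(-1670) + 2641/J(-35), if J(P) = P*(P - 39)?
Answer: -13212/43253 ≈ -0.30546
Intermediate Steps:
E = 2213 (E = 2196 + (15 + 2) = 2196 + 17 = 2213)
J(P) = P*(-39 + P)
E/(-1670) + 2641/J(-35) = 2213/(-1670) + 2641/((-35*(-39 - 35))) = 2213*(-1/1670) + 2641/((-35*(-74))) = -2213/1670 + 2641/2590 = -13212/43253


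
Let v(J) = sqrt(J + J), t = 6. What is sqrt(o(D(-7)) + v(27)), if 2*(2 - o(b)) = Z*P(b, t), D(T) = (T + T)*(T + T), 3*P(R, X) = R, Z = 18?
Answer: sqrt(-586 + 3*sqrt(6)) ≈ 24.055*I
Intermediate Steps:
P(R, X) = R/3
D(T) = 4*T**2 (D(T) = (2*T)*(2*T) = 4*T**2)
v(J) = sqrt(2)*sqrt(J) (v(J) = sqrt(2*J) = sqrt(2)*sqrt(J))
o(b) = 2 - 3*b (o(b) = 2 - 9*b/3 = 2 - 3*b)
sqrt(o(D(-7)) + v(27)) = sqrt((2 - 12*(-7)**2) + sqrt(2)*sqrt(27)) = sqrt((2 - 12*49) + sqrt(2)*(3*sqrt(3))) = sqrt((2 - 3*196) + 3*sqrt(6)) = sqrt((2 - 588) + 3*sqrt(6)) = sqrt(-586 + 3*sqrt(6))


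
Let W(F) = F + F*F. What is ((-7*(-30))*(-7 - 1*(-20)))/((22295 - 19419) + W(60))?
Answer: 1365/3268 ≈ 0.41769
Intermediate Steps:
W(F) = F + F²
((-7*(-30))*(-7 - 1*(-20)))/((22295 - 19419) + W(60)) = ((-7*(-30))*(-7 - 1*(-20)))/((22295 - 19419) + 60*(1 + 60)) = (210*(-7 + 20))/(2876 + 60*61) = (210*13)/(2876 + 3660) = 2730/6536 = 2730*(1/6536) = 1365/3268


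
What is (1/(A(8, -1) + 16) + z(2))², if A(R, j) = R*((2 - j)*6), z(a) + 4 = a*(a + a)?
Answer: 410881/25600 ≈ 16.050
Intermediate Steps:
z(a) = -4 + 2*a² (z(a) = -4 + a*(a + a) = -4 + a*(2*a) = -4 + 2*a²)
A(R, j) = R*(12 - 6*j)
(1/(A(8, -1) + 16) + z(2))² = (1/(6*8*(2 - 1*(-1)) + 16) + (-4 + 2*2²))² = (1/(6*8*(2 + 1) + 16) + (-4 + 2*4))² = (1/(6*8*3 + 16) + (-4 + 8))² = (1/(144 + 16) + 4)² = (1/160 + 4)² = (641/160)² = 410881/25600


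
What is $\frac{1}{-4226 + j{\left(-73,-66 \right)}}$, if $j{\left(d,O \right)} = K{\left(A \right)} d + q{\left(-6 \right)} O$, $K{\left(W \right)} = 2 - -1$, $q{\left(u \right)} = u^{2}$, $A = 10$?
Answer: $- \frac{1}{6821} \approx -0.00014661$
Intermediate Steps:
$K{\left(W \right)} = 3$ ($K{\left(W \right)} = 2 + 1 = 3$)
$j{\left(d,O \right)} = 3 d + 36 O$ ($j{\left(d,O \right)} = 3 d + \left(-6\right)^{2} O = 3 d + 36 O$)
$\frac{1}{-4226 + j{\left(-73,-66 \right)}} = \frac{1}{-4226 + \left(3 \left(-73\right) + 36 \left(-66\right)\right)} = \frac{1}{-4226 - 2595} = \frac{1}{-6821} = - \frac{1}{6821}$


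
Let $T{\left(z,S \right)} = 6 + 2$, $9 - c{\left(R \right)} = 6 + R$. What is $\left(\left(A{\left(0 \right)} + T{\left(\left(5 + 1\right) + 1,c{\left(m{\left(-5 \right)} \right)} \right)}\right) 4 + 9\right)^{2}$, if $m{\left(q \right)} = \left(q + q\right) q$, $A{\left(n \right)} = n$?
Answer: $1681$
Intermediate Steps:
$m{\left(q \right)} = 2 q^{2}$ ($m{\left(q \right)} = 2 q q = 2 q^{2}$)
$c{\left(R \right)} = 3 - R$ ($c{\left(R \right)} = 9 - \left(6 + R\right) = 3 - R$)
$T{\left(z,S \right)} = 8$
$\left(\left(A{\left(0 \right)} + T{\left(\left(5 + 1\right) + 1,c{\left(m{\left(-5 \right)} \right)} \right)}\right) 4 + 9\right)^{2} = \left(\left(0 + 8\right) 4 + 9\right)^{2} = \left(8 \cdot 4 + 9\right)^{2} = \left(32 + 9\right)^{2} = 41^{2} = 1681$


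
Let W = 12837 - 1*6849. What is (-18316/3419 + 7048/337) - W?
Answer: -6881466944/1152203 ≈ -5972.4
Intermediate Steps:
W = 5988 (W = 12837 - 6849 = 5988)
(-18316/3419 + 7048/337) - W = (-18316/3419 + 7048/337) - 1*5988 = (-18316*1/3419 + 7048*(1/337)) - 5988 = (-18316/3419 + 7048/337) - 5988 = 17924620/1152203 - 5988 = -6881466944/1152203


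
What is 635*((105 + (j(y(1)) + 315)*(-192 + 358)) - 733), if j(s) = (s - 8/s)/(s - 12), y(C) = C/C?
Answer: 361596940/11 ≈ 3.2872e+7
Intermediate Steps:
y(C) = 1
j(s) = (s - 8/s)/(-12 + s)
635*((105 + (j(y(1)) + 315)*(-192 + 358)) - 733) = 635*((105 + ((-8 + 1**2)/(1*(-12 + 1)) + 315)*(-192 + 358)) - 733) = 635*((105 + (1*(-8 + 1)/(-11) + 315)*166) - 733) = 635*((105 + (1*(-1/11)*(-7) + 315)*166) - 733) = 635*((105 + (7/11 + 315)*166) - 733) = 635*((105 + (3472/11)*166) - 733) = 635*((105 + 576352/11) - 733) = 635*(577507/11 - 733) = 635*(569444/11) = 361596940/11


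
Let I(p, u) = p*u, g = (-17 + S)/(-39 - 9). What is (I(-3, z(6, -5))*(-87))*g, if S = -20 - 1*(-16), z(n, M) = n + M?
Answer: 1827/16 ≈ 114.19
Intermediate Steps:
z(n, M) = M + n
S = -4 (S = -20 + 16 = -4)
g = 7/16 (g = (-17 - 4)/(-39 - 9) = -21/(-48) = -21*(-1/48) = 7/16 ≈ 0.43750)
(I(-3, z(6, -5))*(-87))*g = (-3*(-5 + 6)*(-87))*(7/16) = (-3*1*(-87))*(7/16) = -3*(-87)*(7/16) = 261*(7/16) = 1827/16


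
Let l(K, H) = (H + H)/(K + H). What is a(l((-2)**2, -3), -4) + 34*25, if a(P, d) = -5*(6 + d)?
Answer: 840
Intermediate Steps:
l(K, H) = 2*H/(H + K) (l(K, H) = (2*H)/(H + K) = 2*H/(H + K))
a(P, d) = -30 - 5*d
a(l((-2)**2, -3), -4) + 34*25 = (-30 - 5*(-4)) + 34*25 = (-30 + 20) + 850 = -10 + 850 = 840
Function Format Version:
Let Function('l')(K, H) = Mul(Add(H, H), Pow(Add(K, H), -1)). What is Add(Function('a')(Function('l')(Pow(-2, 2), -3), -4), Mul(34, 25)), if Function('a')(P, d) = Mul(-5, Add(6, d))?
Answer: 840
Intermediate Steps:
Function('l')(K, H) = Mul(2, H, Pow(Add(H, K), -1)) (Function('l')(K, H) = Mul(Mul(2, H), Pow(Add(H, K), -1)) = Mul(2, H, Pow(Add(H, K), -1)))
Function('a')(P, d) = Add(-30, Mul(-5, d))
Add(Function('a')(Function('l')(Pow(-2, 2), -3), -4), Mul(34, 25)) = Add(Add(-30, Mul(-5, -4)), Mul(34, 25)) = Add(Add(-30, 20), 850) = Add(-10, 850) = 840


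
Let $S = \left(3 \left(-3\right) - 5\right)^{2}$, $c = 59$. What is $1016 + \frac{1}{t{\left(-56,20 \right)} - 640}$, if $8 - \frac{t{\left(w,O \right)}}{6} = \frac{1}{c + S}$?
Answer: $\frac{51127067}{50322} \approx 1016.0$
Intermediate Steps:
$S = 196$ ($S = \left(-9 - 5\right)^{2} = \left(-14\right)^{2} = 196$)
$t{\left(w,O \right)} = \frac{4078}{85}$ ($t{\left(w,O \right)} = 48 - \frac{6}{59 + 196} = 48 - \frac{6}{255} = 48 - \frac{2}{85} = \frac{4078}{85}$)
$1016 + \frac{1}{t{\left(-56,20 \right)} - 640} = 1016 + \frac{1}{\frac{4078}{85} - 640} = 1016 + \frac{1}{- \frac{50322}{85}} = 1016 - \frac{85}{50322} = \frac{51127067}{50322}$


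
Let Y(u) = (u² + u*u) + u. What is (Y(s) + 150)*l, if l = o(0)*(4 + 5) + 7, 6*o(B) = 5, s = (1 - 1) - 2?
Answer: 2262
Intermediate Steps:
s = -2 (s = 0 - 2 = -2)
o(B) = ⅚ (o(B) = (⅙)*5 = ⅚)
Y(u) = u + 2*u² (Y(u) = (u² + u²) + u = 2*u² + u = u + 2*u²)
l = 29/2 (l = 5*(4 + 5)/6 + 7 = (⅚)*9 + 7 = 15/2 + 7 = 29/2 ≈ 14.500)
(Y(s) + 150)*l = (-2*(1 + 2*(-2)) + 150)*(29/2) = (-2*(1 - 4) + 150)*(29/2) = (-2*(-3) + 150)*(29/2) = (6 + 150)*(29/2) = 156*(29/2) = 2262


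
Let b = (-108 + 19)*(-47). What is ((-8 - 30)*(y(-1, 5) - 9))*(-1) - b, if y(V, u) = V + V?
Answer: -4601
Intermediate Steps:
y(V, u) = 2*V
b = 4183 (b = -89*(-47) = 4183)
((-8 - 30)*(y(-1, 5) - 9))*(-1) - b = ((-8 - 30)*(2*(-1) - 9))*(-1) - 1*4183 = -38*(-2 - 9)*(-1) - 4183 = -38*(-11)*(-1) - 4183 = 418*(-1) - 4183 = -418 - 4183 = -4601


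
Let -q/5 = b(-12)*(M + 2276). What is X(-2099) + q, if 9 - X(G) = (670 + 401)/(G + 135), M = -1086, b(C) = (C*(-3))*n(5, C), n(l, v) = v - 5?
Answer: 7151728347/1964 ≈ 3.6414e+6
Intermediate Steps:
n(l, v) = -5 + v
b(C) = -3*C*(-5 + C) (b(C) = (C*(-3))*(-5 + C) = (-3*C)*(-5 + C) = -3*C*(-5 + C))
X(G) = 9 - 1071/(135 + G) (X(G) = 9 - (670 + 401)/(G + 135) = 9 - 1071/(135 + G))
q = 3641400 (q = -5*3*(-12)*(5 - 1*(-12))*(-1086 + 2276) = -5*3*(-12)*(5 + 12)*1190 = -5*3*(-12)*17*1190 = -(-3060)*1190 = -5*(-728280) = 3641400)
X(-2099) + q = 9*(16 - 2099)/(135 - 2099) + 3641400 = 9*(-2083)/(-1964) + 3641400 = 9*(-1/1964)*(-2083) + 3641400 = 18747/1964 + 3641400 = 7151728347/1964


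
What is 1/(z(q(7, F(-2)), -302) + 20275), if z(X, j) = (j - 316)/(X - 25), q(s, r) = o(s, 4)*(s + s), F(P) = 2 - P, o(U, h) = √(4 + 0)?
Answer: 1/20069 ≈ 4.9828e-5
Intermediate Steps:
o(U, h) = 2 (o(U, h) = √4 = 2)
q(s, r) = 4*s (q(s, r) = 2*(s + s) = 2*(2*s) = 4*s)
z(X, j) = (-316 + j)/(-25 + X)
1/(z(q(7, F(-2)), -302) + 20275) = 1/((-316 - 302)/(-25 + 4*7) + 20275) = 1/(-618/(-25 + 28) + 20275) = 1/(-618/3 + 20275) = 1/((⅓)*(-618) + 20275) = 1/(-206 + 20275) = 1/20069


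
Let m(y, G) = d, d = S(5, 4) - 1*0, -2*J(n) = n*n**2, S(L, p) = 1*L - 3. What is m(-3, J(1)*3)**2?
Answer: 4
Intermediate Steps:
S(L, p) = -3 + L (S(L, p) = L - 3 = -3 + L)
J(n) = -n**3/2 (J(n) = -n*n**2/2 = -n**3/2)
d = 2 (d = (-3 + 5) - 1*0 = 2 + 0 = 2)
m(y, G) = 2
m(-3, J(1)*3)**2 = 2**2 = 4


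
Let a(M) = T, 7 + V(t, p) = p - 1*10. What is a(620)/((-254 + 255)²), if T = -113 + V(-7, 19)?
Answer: -111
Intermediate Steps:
V(t, p) = -17 + p (V(t, p) = -7 + (p - 1*10) = -7 + (p - 10) = -7 + (-10 + p) = -17 + p)
T = -111 (T = -113 + (-17 + 19) = -113 + 2 = -111)
a(M) = -111
a(620)/((-254 + 255)²) = -111/(-254 + 255)² = -111/(1²) = -111/1 = -111*1 = -111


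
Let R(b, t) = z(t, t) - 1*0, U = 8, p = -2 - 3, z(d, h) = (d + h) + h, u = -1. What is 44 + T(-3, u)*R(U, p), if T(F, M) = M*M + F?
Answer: 74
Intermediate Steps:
T(F, M) = F + M**2 (T(F, M) = M**2 + F = F + M**2)
z(d, h) = d + 2*h
p = -5
R(b, t) = 3*t (R(b, t) = (t + 2*t) - 1*0 = 3*t + 0 = 3*t)
44 + T(-3, u)*R(U, p) = 44 + (-3 + (-1)**2)*(3*(-5)) = 44 + (-3 + 1)*(-15) = 44 - 2*(-15) = 44 + 30 = 74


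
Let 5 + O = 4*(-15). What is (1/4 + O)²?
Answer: 67081/16 ≈ 4192.6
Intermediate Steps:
O = -65 (O = -5 + 4*(-15) = -5 - 60 = -65)
(1/4 + O)² = (1/4 - 65)² = (¼ - 65)² = (-259/4)² = 67081/16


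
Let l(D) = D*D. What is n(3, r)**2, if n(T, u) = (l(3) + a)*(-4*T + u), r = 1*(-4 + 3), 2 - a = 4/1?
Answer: 8281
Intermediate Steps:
l(D) = D**2
a = -2 (a = 2 - 4/1 = 2 - 4 = -2)
r = -1 (r = 1*(-1) = -1)
n(T, u) = -28*T + 7*u (n(T, u) = (3**2 - 2)*(-4*T + u) = (9 - 2)*(u - 4*T) = 7*(u - 4*T) = -28*T + 7*u)
n(3, r)**2 = (-28*3 + 7*(-1))**2 = (-84 - 7)**2 = (-91)**2 = 8281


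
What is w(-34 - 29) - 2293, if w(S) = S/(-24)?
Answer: -18323/8 ≈ -2290.4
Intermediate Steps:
w(S) = -S/24 (w(S) = S*(-1/24) = -S/24)
w(-34 - 29) - 2293 = -(-34 - 29)/24 - 2293 = -1/24*(-63) - 2293 = 21/8 - 2293 = -18323/8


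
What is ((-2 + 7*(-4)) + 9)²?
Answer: 441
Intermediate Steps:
((-2 + 7*(-4)) + 9)² = ((-2 - 28) + 9)² = (-30 + 9)² = (-21)² = 441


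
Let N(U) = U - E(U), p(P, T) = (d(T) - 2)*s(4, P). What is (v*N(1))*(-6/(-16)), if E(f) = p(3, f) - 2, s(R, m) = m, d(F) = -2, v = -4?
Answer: -45/2 ≈ -22.500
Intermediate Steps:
p(P, T) = -4*P (p(P, T) = (-2 - 2)*P = -4*P)
E(f) = -14 (E(f) = -4*3 - 2 = -12 - 2 = -14)
N(U) = 14 + U (N(U) = U - 1*(-14) = U + 14 = 14 + U)
(v*N(1))*(-6/(-16)) = (-4*(14 + 1))*(-6/(-16)) = (-4*15)*(-6*(-1/16)) = -60*3/8 = -45/2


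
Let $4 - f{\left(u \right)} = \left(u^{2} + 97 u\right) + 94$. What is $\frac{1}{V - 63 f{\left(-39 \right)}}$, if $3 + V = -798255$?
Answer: $- \frac{1}{935094} \approx -1.0694 \cdot 10^{-6}$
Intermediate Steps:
$f{\left(u \right)} = -90 - u^{2} - 97 u$ ($f{\left(u \right)} = 4 - \left(\left(u^{2} + 97 u\right) + 94\right) = 4 - \left(94 + u^{2} + 97 u\right) = -90 - u^{2} - 97 u$)
$V = -798258$ ($V = -3 - 798255 = -798258$)
$\frac{1}{V - 63 f{\left(-39 \right)}} = \frac{1}{-798258 - 63 \left(-90 - \left(-39\right)^{2} - -3783\right)} = \frac{1}{-798258 - 63 \left(-90 - 1521 + 3783\right)} = \frac{1}{-798258 - 136836} = \frac{1}{-935094} = - \frac{1}{935094}$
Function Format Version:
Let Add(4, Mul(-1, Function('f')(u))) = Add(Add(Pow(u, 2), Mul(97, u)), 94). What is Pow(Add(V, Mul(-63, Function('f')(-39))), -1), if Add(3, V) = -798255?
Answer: Rational(-1, 935094) ≈ -1.0694e-6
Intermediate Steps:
Function('f')(u) = Add(-90, Mul(-1, Pow(u, 2)), Mul(-97, u)) (Function('f')(u) = Add(4, Mul(-1, Add(Add(Pow(u, 2), Mul(97, u)), 94))) = Add(4, Mul(-1, Add(94, Pow(u, 2), Mul(97, u)))) = Add(4, Add(-94, Mul(-1, Pow(u, 2)), Mul(-97, u))) = Add(-90, Mul(-1, Pow(u, 2)), Mul(-97, u)))
V = -798258 (V = Add(-3, -798255) = -798258)
Pow(Add(V, Mul(-63, Function('f')(-39))), -1) = Pow(Add(-798258, Mul(-63, Add(-90, Mul(-1, Pow(-39, 2)), Mul(-97, -39)))), -1) = Pow(Add(-798258, Mul(-63, Add(-90, Mul(-1, 1521), 3783))), -1) = Pow(Add(-798258, Mul(-63, Add(-90, -1521, 3783))), -1) = Pow(Add(-798258, Mul(-63, 2172)), -1) = Pow(Add(-798258, -136836), -1) = Pow(-935094, -1) = Rational(-1, 935094)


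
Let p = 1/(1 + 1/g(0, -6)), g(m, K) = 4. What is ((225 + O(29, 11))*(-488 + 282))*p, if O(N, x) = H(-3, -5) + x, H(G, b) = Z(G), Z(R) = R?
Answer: -191992/5 ≈ -38398.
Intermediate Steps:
H(G, b) = G
O(N, x) = -3 + x
p = ⅘ (p = 1/(1 + 1/4) = 1/(1 + ¼) = 1/(5/4) = ⅘ ≈ 0.80000)
((225 + O(29, 11))*(-488 + 282))*p = ((225 + (-3 + 11))*(-488 + 282))*(⅘) = ((225 + 8)*(-206))*(⅘) = (233*(-206))*(⅘) = -47998*⅘ = -191992/5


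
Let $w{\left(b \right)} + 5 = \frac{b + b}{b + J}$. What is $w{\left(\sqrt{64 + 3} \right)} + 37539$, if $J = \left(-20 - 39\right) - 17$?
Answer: $\frac{214281472}{5709} - \frac{152 \sqrt{67}}{5709} \approx 37534.0$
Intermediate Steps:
$J = -76$ ($J = -59 - 17 = -76$)
$w{\left(b \right)} = -5 + \frac{2 b}{-76 + b}$ ($w{\left(b \right)} = -5 + \frac{b + b}{b - 76} = -5 + \frac{2 b}{-76 + b}$)
$w{\left(\sqrt{64 + 3} \right)} + 37539 = \frac{380 - 3 \sqrt{64 + 3}}{-76 + \sqrt{64 + 3}} + 37539 = \frac{380 - 3 \sqrt{67}}{-76 + \sqrt{67}} + 37539 = 37539 + \frac{380 - 3 \sqrt{67}}{-76 + \sqrt{67}}$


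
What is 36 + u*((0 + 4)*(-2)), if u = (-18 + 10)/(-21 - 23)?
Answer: 380/11 ≈ 34.545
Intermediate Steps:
u = 2/11 (u = -8/(-44) = -8*(-1/44) = 2/11 ≈ 0.18182)
36 + u*((0 + 4)*(-2)) = 36 + 2*((0 + 4)*(-2))/11 = 36 + 2*(4*(-2))/11 = 36 + (2/11)*(-8) = 36 - 16/11 = 380/11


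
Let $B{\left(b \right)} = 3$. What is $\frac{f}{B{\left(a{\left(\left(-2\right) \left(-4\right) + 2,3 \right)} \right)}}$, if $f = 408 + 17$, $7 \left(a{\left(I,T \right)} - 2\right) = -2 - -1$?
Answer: $\frac{425}{3} \approx 141.67$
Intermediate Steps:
$a{\left(I,T \right)} = \frac{13}{7}$ ($a{\left(I,T \right)} = 2 + \frac{-2 - -1}{7} = 2 + \frac{-2 + 1}{7} = 2 + \frac{1}{7} \left(-1\right) = 2 - \frac{1}{7} = \frac{13}{7}$)
$f = 425$
$\frac{f}{B{\left(a{\left(\left(-2\right) \left(-4\right) + 2,3 \right)} \right)}} = \frac{425}{3}$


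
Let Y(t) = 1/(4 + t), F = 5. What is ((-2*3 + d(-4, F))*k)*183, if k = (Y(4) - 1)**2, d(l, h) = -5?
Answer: -98637/64 ≈ -1541.2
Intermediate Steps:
k = 49/64 (k = (1/(4 + 4) - 1)**2 = (1/8 - 1)**2 = (-7/8)**2 = 49/64 ≈ 0.76563)
((-2*3 + d(-4, F))*k)*183 = ((-2*3 - 5)*(49/64))*183 = ((-6 - 5)*(49/64))*183 = -11*49/64*183 = -539/64*183 = -98637/64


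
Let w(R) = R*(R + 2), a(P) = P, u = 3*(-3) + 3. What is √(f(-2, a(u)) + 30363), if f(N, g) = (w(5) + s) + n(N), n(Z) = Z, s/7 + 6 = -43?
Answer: √30053 ≈ 173.36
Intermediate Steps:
s = -343 (s = -42 + 7*(-43) = -42 - 301 = -343)
u = -6 (u = -9 + 3 = -6)
w(R) = R*(2 + R)
f(N, g) = -308 + N (f(N, g) = (5*(2 + 5) - 343) + N = (5*7 - 343) + N = (35 - 343) + N = -308 + N)
√(f(-2, a(u)) + 30363) = √((-308 - 2) + 30363) = √(-310 + 30363) = √30053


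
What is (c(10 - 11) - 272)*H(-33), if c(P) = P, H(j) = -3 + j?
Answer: 9828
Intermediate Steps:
(c(10 - 11) - 272)*H(-33) = ((10 - 11) - 272)*(-3 - 33) = (-1 - 272)*(-36) = -273*(-36) = 9828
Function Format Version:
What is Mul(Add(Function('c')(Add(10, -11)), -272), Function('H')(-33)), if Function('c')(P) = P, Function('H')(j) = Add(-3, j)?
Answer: 9828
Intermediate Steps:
Mul(Add(Function('c')(Add(10, -11)), -272), Function('H')(-33)) = Mul(Add(Add(10, -11), -272), Add(-3, -33)) = Mul(Add(-1, -272), -36) = Mul(-273, -36) = 9828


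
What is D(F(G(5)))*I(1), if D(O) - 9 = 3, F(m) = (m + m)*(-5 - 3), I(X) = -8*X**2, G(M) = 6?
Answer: -96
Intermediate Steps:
F(m) = -16*m (F(m) = (2*m)*(-8) = -16*m)
D(O) = 12 (D(O) = 9 + 3 = 12)
D(F(G(5)))*I(1) = 12*(-8*1**2) = 12*(-8*1) = 12*(-8) = -96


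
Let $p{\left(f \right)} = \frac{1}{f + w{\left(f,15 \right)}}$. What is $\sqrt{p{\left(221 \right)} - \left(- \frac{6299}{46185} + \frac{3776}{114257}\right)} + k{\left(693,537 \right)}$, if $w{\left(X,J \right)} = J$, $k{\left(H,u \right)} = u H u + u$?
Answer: $199840254 + \frac{\sqrt{41710359957405821010615}}{622681226310} \approx 1.9984 \cdot 10^{8}$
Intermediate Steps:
$k{\left(H,u \right)} = u + H u^{2}$ ($k{\left(H,u \right)} = H u u + u = H u^{2} + u = u + H u^{2}$)
$p{\left(f \right)} = \frac{1}{15 + f}$ ($p{\left(f \right)} = \frac{1}{f + 15} = \frac{1}{15 + f}$)
$\sqrt{p{\left(221 \right)} - \left(- \frac{6299}{46185} + \frac{3776}{114257}\right)} + k{\left(693,537 \right)} = \sqrt{\frac{1}{15 + 221} - \left(- \frac{6299}{46185} + \frac{3776}{114257}\right)} + 537 \left(1 + 693 \cdot 537\right) = \sqrt{\frac{1}{236} - - \frac{545310283}{5276959545}} + 537 \left(1 + 372141\right) = \sqrt{\frac{1}{236} + \left(- \frac{3776}{114257} + \frac{6299}{46185}\right)} + 537 \cdot 372142 = \sqrt{\frac{1}{236} + \frac{545310283}{5276959545}} + 199840254 = \sqrt{\frac{133970186333}{1245362452620}} + 199840254 = \frac{\sqrt{41710359957405821010615}}{622681226310} + 199840254 = 199840254 + \frac{\sqrt{41710359957405821010615}}{622681226310}$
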